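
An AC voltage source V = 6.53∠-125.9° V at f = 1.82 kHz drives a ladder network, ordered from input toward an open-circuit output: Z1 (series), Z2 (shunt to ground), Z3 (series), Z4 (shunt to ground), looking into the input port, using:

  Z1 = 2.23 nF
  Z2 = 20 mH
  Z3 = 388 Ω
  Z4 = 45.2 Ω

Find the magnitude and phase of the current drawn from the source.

Step 1 — Angular frequency: ω = 2π·f = 2π·1820 = 1.144e+04 rad/s.
Step 2 — Component impedances:
  Z1: Z = 1/(jωC) = -j/(ω·C) = 0 - j3.921e+04 Ω
  Z2: Z = jωL = j·1.144e+04·0.02 = 0 + j228.7 Ω
  Z3: Z = R = 388 Ω
  Z4: Z = R = 45.2 Ω
Step 3 — Ladder network (open output): work backward from the far end, alternating series and parallel combinations. Z_in = 94.43 - j3.904e+04 Ω = 3.904e+04∠-89.9° Ω.
Step 4 — Source phasor: V = 6.53∠-125.9° V = -3.829 - j5.29 V.
Step 5 — Ohm's law: I = V / Z_total = (-3.829 - j5.29) / (94.43 - j3.904e+04) = 0.0001353 - j9.842e-05 A.
Step 6 — Convert to polar: |I| = 0.0001673 A, ∠I = -36.0°.

I = 0.0001673∠-36.0° A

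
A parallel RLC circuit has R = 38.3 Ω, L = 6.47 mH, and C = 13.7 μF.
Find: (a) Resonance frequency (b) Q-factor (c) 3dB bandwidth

Step 1 — Resonance: ω₀ = 1/√(LC) = 1/√(0.00647·1.37e-05) = 3359 rad/s.
Step 2 — f₀ = ω₀/(2π) = 534.6 Hz.
Step 3 — Parallel Q: Q = R/(ω₀L) = 38.3/(3359·0.00647) = 1.762.
Step 4 — Bandwidth: Δω = ω₀/Q = 1906 rad/s; BW = Δω/(2π) = 303.3 Hz.

(a) f₀ = 534.6 Hz  (b) Q = 1.762  (c) BW = 303.3 Hz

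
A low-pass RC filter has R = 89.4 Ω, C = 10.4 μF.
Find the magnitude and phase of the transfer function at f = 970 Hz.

Step 1 — Angular frequency: ω = 2π·970 = 6095 rad/s.
Step 2 — Transfer function: H(jω) = 1/(1 + jωRC).
Step 3 — Denominator: 1 + jωRC = 1 + j·6095·89.4·1.04e-05 = 1 + j5.667.
Step 4 — H = 0.0302 - j0.1711.
Step 5 — Magnitude: |H| = 0.1738 (-15.2 dB); phase: φ = -80.0°.

|H| = 0.1738 (-15.2 dB), φ = -80.0°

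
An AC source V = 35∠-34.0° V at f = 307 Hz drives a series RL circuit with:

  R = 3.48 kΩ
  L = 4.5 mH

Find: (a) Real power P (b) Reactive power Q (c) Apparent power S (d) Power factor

Step 1 — Angular frequency: ω = 2π·f = 2π·307 = 1929 rad/s.
Step 2 — Component impedances:
  R: Z = R = 3480 Ω
  L: Z = jωL = j·1929·0.0045 = 0 + j8.68 Ω
Step 3 — Series combination: Z_total = R + L = 3480 + j8.68 Ω = 3480∠0.1° Ω.
Step 4 — Source phasor: V = 35∠-34.0° V = 29.02 - j19.57 V.
Step 5 — Current: I = V / Z = 0.008324 - j0.005645 A = 0.01006∠-34.1° A.
Step 6 — Complex power: S = V·I* = 0.352 + j0.000878 VA.
Step 7 — Real power: P = Re(S) = 0.352 W.
Step 8 — Reactive power: Q = Im(S) = 0.000878 VAR.
Step 9 — Apparent power: |S| = 0.352 VA.
Step 10 — Power factor: PF = P/|S| = 1 (lagging).

(a) P = 0.352 W  (b) Q = 0.000878 VAR  (c) S = 0.352 VA  (d) PF = 1 (lagging)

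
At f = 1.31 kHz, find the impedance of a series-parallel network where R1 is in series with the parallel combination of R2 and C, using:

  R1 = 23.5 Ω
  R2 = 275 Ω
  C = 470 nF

Step 1 — Angular frequency: ω = 2π·f = 2π·1310 = 8231 rad/s.
Step 2 — Component impedances:
  R1: Z = R = 23.5 Ω
  R2: Z = R = 275 Ω
  C: Z = 1/(jωC) = -j/(ω·C) = 0 - j258.5 Ω
Step 3 — Parallel branch: R2 || C = 1/(1/R2 + 1/C) = 129 - j137.2 Ω.
Step 4 — Series with R1: Z_total = R1 + (R2 || C) = 152.5 - j137.2 Ω = 205.2∠-42.0° Ω.

Z = 152.5 - j137.2 Ω = 205.2∠-42.0° Ω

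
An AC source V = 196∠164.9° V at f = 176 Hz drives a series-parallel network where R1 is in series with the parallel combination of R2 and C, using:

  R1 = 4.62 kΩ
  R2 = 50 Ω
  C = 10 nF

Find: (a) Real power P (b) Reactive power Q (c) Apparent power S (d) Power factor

Step 1 — Angular frequency: ω = 2π·f = 2π·176 = 1106 rad/s.
Step 2 — Component impedances:
  R1: Z = R = 4620 Ω
  R2: Z = R = 50 Ω
  C: Z = 1/(jωC) = -j/(ω·C) = 0 - j9.043e+04 Ω
Step 3 — Parallel branch: R2 || C = 1/(1/R2 + 1/C) = 50 - j0.02765 Ω.
Step 4 — Series with R1: Z_total = R1 + (R2 || C) = 4670 - j0.02765 Ω = 4670∠-0.0° Ω.
Step 5 — Source phasor: V = 196∠164.9° V = -189.2 + j51.06 V.
Step 6 — Current: I = V / Z = -0.04052 + j0.01093 A = 0.04197∠164.9° A.
Step 7 — Complex power: S = V·I* = 8.226 - j4.87e-05 VA.
Step 8 — Real power: P = Re(S) = 8.226 W.
Step 9 — Reactive power: Q = Im(S) = -4.87e-05 VAR.
Step 10 — Apparent power: |S| = 8.226 VA.
Step 11 — Power factor: PF = P/|S| = 1 (leading).

(a) P = 8.226 W  (b) Q = -4.87e-05 VAR  (c) S = 8.226 VA  (d) PF = 1 (leading)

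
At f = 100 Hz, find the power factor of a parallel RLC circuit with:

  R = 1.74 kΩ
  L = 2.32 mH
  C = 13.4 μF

Step 1 — Angular frequency: ω = 2π·f = 2π·100 = 628.3 rad/s.
Step 2 — Component impedances:
  R: Z = R = 1740 Ω
  L: Z = jωL = j·628.3·0.00232 = 0 + j1.458 Ω
  C: Z = 1/(jωC) = -j/(ω·C) = 0 - j118.8 Ω
Step 3 — Parallel combination: 1/Z_total = 1/R + 1/L + 1/C; Z_total = 0.001252 + j1.476 Ω = 1.476∠90.0° Ω.
Step 4 — Power factor: PF = cos(φ) = Re(Z)/|Z| = 0.001252/1.476 = 0.0008482.
Step 5 — Type: Im(Z) = 1.476 ⇒ lagging (phase φ = 90.0°).

PF = 0.0008482 (lagging, φ = 90.0°)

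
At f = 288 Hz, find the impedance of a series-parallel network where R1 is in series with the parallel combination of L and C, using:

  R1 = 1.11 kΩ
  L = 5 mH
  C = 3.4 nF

Step 1 — Angular frequency: ω = 2π·f = 2π·288 = 1810 rad/s.
Step 2 — Component impedances:
  R1: Z = R = 1110 Ω
  L: Z = jωL = j·1810·0.005 = 0 + j9.048 Ω
  C: Z = 1/(jωC) = -j/(ω·C) = 0 - j1.625e+05 Ω
Step 3 — Parallel branch: L || C = 1/(1/L + 1/C) = 0 + j9.048 Ω.
Step 4 — Series with R1: Z_total = R1 + (L || C) = 1110 + j9.048 Ω = 1110∠0.5° Ω.

Z = 1110 + j9.048 Ω = 1110∠0.5° Ω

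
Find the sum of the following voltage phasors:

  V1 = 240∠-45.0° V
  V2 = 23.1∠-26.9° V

Step 1 — Convert each phasor to rectangular form:
  V1 = 240·(cos(-45.0°) + j·sin(-45.0°)) = 169.7 - j169.7 V
  V2 = 23.1·(cos(-26.9°) + j·sin(-26.9°)) = 20.6 - j10.45 V
Step 2 — Sum components: V_total = 190.3 - j180.2 V.
Step 3 — Convert to polar: |V_total| = 262.1 V, ∠V_total = -43.4°.

V_total = 262.1∠-43.4° V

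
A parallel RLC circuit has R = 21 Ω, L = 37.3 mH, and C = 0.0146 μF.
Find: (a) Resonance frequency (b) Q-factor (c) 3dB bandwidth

Step 1 — Resonance: ω₀ = 1/√(LC) = 1/√(0.0373·1.46e-08) = 4.285e+04 rad/s.
Step 2 — f₀ = ω₀/(2π) = 6820 Hz.
Step 3 — Parallel Q: Q = R/(ω₀L) = 21/(4.285e+04·0.0373) = 0.01314.
Step 4 — Bandwidth: Δω = ω₀/Q = 3.262e+06 rad/s; BW = Δω/(2π) = 5.191e+05 Hz.

(a) f₀ = 6820 Hz  (b) Q = 0.01314  (c) BW = 5.191e+05 Hz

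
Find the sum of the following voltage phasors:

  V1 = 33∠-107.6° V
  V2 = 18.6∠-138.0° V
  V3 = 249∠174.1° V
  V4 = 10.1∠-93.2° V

Step 1 — Convert each phasor to rectangular form:
  V1 = 33·(cos(-107.6°) + j·sin(-107.6°)) = -9.978 - j31.46 V
  V2 = 18.6·(cos(-138.0°) + j·sin(-138.0°)) = -13.82 - j12.45 V
  V3 = 249·(cos(174.1°) + j·sin(174.1°)) = -247.7 + j25.6 V
  V4 = 10.1·(cos(-93.2°) + j·sin(-93.2°)) = -0.5638 - j10.08 V
Step 2 — Sum components: V_total = -272 - j28.39 V.
Step 3 — Convert to polar: |V_total| = 273.5 V, ∠V_total = -174.0°.

V_total = 273.5∠-174.0° V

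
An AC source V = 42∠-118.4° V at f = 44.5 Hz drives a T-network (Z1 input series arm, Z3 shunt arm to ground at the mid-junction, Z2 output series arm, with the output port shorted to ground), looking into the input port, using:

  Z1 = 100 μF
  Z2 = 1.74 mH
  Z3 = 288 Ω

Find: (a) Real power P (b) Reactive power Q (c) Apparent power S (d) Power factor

Step 1 — Angular frequency: ω = 2π·f = 2π·44.5 = 279.6 rad/s.
Step 2 — Component impedances:
  Z1: Z = 1/(jωC) = -j/(ω·C) = 0 - j35.77 Ω
  Z2: Z = jωL = j·279.6·0.00174 = 0 + j0.4865 Ω
  Z3: Z = R = 288 Ω
Step 3 — With the output port shorted to ground, the output series arm Z2 runs from the junction to ground; the shunt arm Z3 also runs from the junction to ground. They appear in parallel: Z3 || Z2 = 0.0008218 + j0.4865 Ω.
Step 4 — Series with input arm Z1: Z_in = Z1 + (Z3 || Z2) = 0.0008218 - j35.28 Ω = 35.28∠-90.0° Ω.
Step 5 — Source phasor: V = 42∠-118.4° V = -19.98 - j36.95 V.
Step 6 — Current: I = V / Z = 1.047 - j0.5663 A = 1.191∠-28.4° A.
Step 7 — Complex power: S = V·I* = 0.001165 - j50 VA.
Step 8 — Real power: P = Re(S) = 0.001165 W.
Step 9 — Reactive power: Q = Im(S) = -50 VAR.
Step 10 — Apparent power: |S| = 50 VA.
Step 11 — Power factor: PF = P/|S| = 2.33e-05 (leading).

(a) P = 0.001165 W  (b) Q = -50 VAR  (c) S = 50 VA  (d) PF = 2.33e-05 (leading)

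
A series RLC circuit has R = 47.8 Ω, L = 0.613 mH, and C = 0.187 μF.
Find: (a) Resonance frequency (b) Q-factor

Step 1 — Resonance condition Im(Z)=0 gives ω₀ = 1/√(LC).
Step 2 — ω₀ = 1/√(0.000613·1.87e-07) = 9.34e+04 rad/s.
Step 3 — f₀ = ω₀/(2π) = 1.487e+04 Hz.
Step 4 — Series Q: Q = ω₀L/R = 9.34e+04·0.000613/47.8 = 1.198.

(a) f₀ = 1.487e+04 Hz  (b) Q = 1.198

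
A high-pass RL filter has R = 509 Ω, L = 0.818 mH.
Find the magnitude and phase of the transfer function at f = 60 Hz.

Step 1 — Angular frequency: ω = 2π·60 = 377 rad/s.
Step 2 — Transfer function: H(jω) = jωL/(R + jωL).
Step 3 — Numerator jωL = j·0.3084; denominator R + jωL = 509 + j0.3084.
Step 4 — H = 3.671e-07 + j0.0006059.
Step 5 — Magnitude: |H| = 0.0006059 (-64.4 dB); phase: φ = 90.0°.

|H| = 0.0006059 (-64.4 dB), φ = 90.0°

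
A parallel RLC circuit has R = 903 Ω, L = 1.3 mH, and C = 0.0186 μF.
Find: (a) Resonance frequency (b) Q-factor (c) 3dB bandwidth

Step 1 — Resonance: ω₀ = 1/√(LC) = 1/√(0.0013·1.86e-08) = 2.034e+05 rad/s.
Step 2 — f₀ = ω₀/(2π) = 3.237e+04 Hz.
Step 3 — Parallel Q: Q = R/(ω₀L) = 903/(2.034e+05·0.0013) = 3.416.
Step 4 — Bandwidth: Δω = ω₀/Q = 5.954e+04 rad/s; BW = Δω/(2π) = 9476 Hz.

(a) f₀ = 3.237e+04 Hz  (b) Q = 3.416  (c) BW = 9476 Hz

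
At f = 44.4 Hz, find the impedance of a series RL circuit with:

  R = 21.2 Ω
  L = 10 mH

Step 1 — Angular frequency: ω = 2π·f = 2π·44.4 = 279 rad/s.
Step 2 — Component impedances:
  R: Z = R = 21.2 Ω
  L: Z = jωL = j·279·0.01 = 0 + j2.79 Ω
Step 3 — Series combination: Z_total = R + L = 21.2 + j2.79 Ω = 21.38∠7.5° Ω.

Z = 21.2 + j2.79 Ω = 21.38∠7.5° Ω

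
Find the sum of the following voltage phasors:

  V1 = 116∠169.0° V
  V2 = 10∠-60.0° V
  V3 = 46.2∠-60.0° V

Step 1 — Convert each phasor to rectangular form:
  V1 = 116·(cos(169.0°) + j·sin(169.0°)) = -113.9 + j22.13 V
  V2 = 10·(cos(-60.0°) + j·sin(-60.0°)) = 5 - j8.66 V
  V3 = 46.2·(cos(-60.0°) + j·sin(-60.0°)) = 23.1 - j40.01 V
Step 2 — Sum components: V_total = -85.77 - j26.54 V.
Step 3 — Convert to polar: |V_total| = 89.78 V, ∠V_total = -162.8°.

V_total = 89.78∠-162.8° V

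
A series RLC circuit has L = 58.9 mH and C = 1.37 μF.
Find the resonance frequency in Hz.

Step 1 — Resonance condition Im(Z)=0 gives ω₀ = 1/√(LC).
Step 2 — ω₀ = 1/√(0.0589·1.37e-06) = 3520 rad/s.
Step 3 — f₀ = ω₀/(2π) = 560.3 Hz.

f₀ = 560.3 Hz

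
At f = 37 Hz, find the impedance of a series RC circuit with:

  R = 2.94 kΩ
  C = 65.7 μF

Step 1 — Angular frequency: ω = 2π·f = 2π·37 = 232.5 rad/s.
Step 2 — Component impedances:
  R: Z = R = 2940 Ω
  C: Z = 1/(jωC) = -j/(ω·C) = 0 - j65.47 Ω
Step 3 — Series combination: Z_total = R + C = 2940 - j65.47 Ω = 2941∠-1.3° Ω.

Z = 2940 - j65.47 Ω = 2941∠-1.3° Ω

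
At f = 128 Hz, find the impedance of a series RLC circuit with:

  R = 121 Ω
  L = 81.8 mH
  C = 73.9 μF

Step 1 — Angular frequency: ω = 2π·f = 2π·128 = 804.2 rad/s.
Step 2 — Component impedances:
  R: Z = R = 121 Ω
  L: Z = jωL = j·804.2·0.0818 = 0 + j65.79 Ω
  C: Z = 1/(jωC) = -j/(ω·C) = 0 - j16.83 Ω
Step 3 — Series combination: Z_total = R + L + C = 121 + j48.96 Ω = 130.5∠22.0° Ω.

Z = 121 + j48.96 Ω = 130.5∠22.0° Ω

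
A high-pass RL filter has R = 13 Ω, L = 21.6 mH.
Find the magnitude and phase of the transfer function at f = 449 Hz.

Step 1 — Angular frequency: ω = 2π·449 = 2821 rad/s.
Step 2 — Transfer function: H(jω) = jωL/(R + jωL).
Step 3 — Numerator jωL = j·60.94; denominator R + jωL = 13 + j60.94.
Step 4 — H = 0.9565 + j0.204.
Step 5 — Magnitude: |H| = 0.978 (-0.2 dB); phase: φ = 12.0°.

|H| = 0.978 (-0.2 dB), φ = 12.0°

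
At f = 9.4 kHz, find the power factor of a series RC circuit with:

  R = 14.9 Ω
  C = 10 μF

Step 1 — Angular frequency: ω = 2π·f = 2π·9400 = 5.906e+04 rad/s.
Step 2 — Component impedances:
  R: Z = R = 14.9 Ω
  C: Z = 1/(jωC) = -j/(ω·C) = 0 - j1.693 Ω
Step 3 — Series combination: Z_total = R + C = 14.9 - j1.693 Ω = 15∠-6.5° Ω.
Step 4 — Power factor: PF = cos(φ) = Re(Z)/|Z| = 14.9/14.996 = 0.9936.
Step 5 — Type: Im(Z) = -1.693 ⇒ leading (phase φ = -6.5°).

PF = 0.9936 (leading, φ = -6.5°)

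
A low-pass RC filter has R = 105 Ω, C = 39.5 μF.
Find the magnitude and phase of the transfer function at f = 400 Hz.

Step 1 — Angular frequency: ω = 2π·400 = 2513 rad/s.
Step 2 — Transfer function: H(jω) = 1/(1 + jωRC).
Step 3 — Denominator: 1 + jωRC = 1 + j·2513·105·3.95e-05 = 1 + j10.42.
Step 4 — H = 0.009119 - j0.09506.
Step 5 — Magnitude: |H| = 0.0955 (-20.4 dB); phase: φ = -84.5°.

|H| = 0.0955 (-20.4 dB), φ = -84.5°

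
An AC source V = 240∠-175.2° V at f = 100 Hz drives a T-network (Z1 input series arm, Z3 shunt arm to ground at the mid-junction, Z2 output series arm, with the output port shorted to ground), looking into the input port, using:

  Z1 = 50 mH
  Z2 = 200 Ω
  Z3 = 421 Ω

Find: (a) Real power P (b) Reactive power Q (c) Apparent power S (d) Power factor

Step 1 — Angular frequency: ω = 2π·f = 2π·100 = 628.3 rad/s.
Step 2 — Component impedances:
  Z1: Z = jωL = j·628.3·0.05 = 0 + j31.42 Ω
  Z2: Z = R = 200 Ω
  Z3: Z = R = 421 Ω
Step 3 — With the output port shorted to ground, the output series arm Z2 runs from the junction to ground; the shunt arm Z3 also runs from the junction to ground. They appear in parallel: Z3 || Z2 = 135.6 Ω.
Step 4 — Series with input arm Z1: Z_in = Z1 + (Z3 || Z2) = 135.6 + j31.42 Ω = 139.2∠13.0° Ω.
Step 5 — Source phasor: V = 240∠-175.2° V = -239.2 - j20.08 V.
Step 6 — Current: I = V / Z = -1.707 + j0.2473 A = 1.724∠171.8° A.
Step 7 — Complex power: S = V·I* = 403.2 + j93.42 VA.
Step 8 — Real power: P = Re(S) = 403.2 W.
Step 9 — Reactive power: Q = Im(S) = 93.42 VAR.
Step 10 — Apparent power: |S| = 413.9 VA.
Step 11 — Power factor: PF = P/|S| = 0.9742 (lagging).

(a) P = 403.2 W  (b) Q = 93.42 VAR  (c) S = 413.9 VA  (d) PF = 0.9742 (lagging)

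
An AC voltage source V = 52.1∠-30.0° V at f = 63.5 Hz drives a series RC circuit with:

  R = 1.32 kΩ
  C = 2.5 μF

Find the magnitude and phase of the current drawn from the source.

Step 1 — Angular frequency: ω = 2π·f = 2π·63.5 = 399 rad/s.
Step 2 — Component impedances:
  R: Z = R = 1320 Ω
  C: Z = 1/(jωC) = -j/(ω·C) = 0 - j1003 Ω
Step 3 — Series combination: Z_total = R + C = 1320 - j1003 Ω = 1658∠-37.2° Ω.
Step 4 — Source phasor: V = 52.1∠-30.0° V = 45.12 - j26.05 V.
Step 5 — Ohm's law: I = V / Z_total = (45.12 - j26.05) / (1320 - j1003) = 0.03118 + j0.003949 A.
Step 6 — Convert to polar: |I| = 0.03143 A, ∠I = 7.2°.

I = 0.03143∠7.2° A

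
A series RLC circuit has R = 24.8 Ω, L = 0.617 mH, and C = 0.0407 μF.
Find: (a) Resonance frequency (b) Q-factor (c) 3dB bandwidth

Step 1 — Resonance condition Im(Z)=0 gives ω₀ = 1/√(LC).
Step 2 — ω₀ = 1/√(0.000617·4.07e-08) = 1.996e+05 rad/s.
Step 3 — f₀ = ω₀/(2π) = 3.176e+04 Hz.
Step 4 — Series Q: Q = ω₀L/R = 1.996e+05·0.000617/24.8 = 4.965.
Step 5 — 3dB bandwidth: Δω = ω₀/Q = 4.019e+04 rad/s; BW = Δω/(2π) = 6397 Hz.

(a) f₀ = 3.176e+04 Hz  (b) Q = 4.965  (c) BW = 6397 Hz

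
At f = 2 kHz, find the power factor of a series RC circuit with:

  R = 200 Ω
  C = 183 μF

Step 1 — Angular frequency: ω = 2π·f = 2π·2000 = 1.257e+04 rad/s.
Step 2 — Component impedances:
  R: Z = R = 200 Ω
  C: Z = 1/(jωC) = -j/(ω·C) = 0 - j0.4348 Ω
Step 3 — Series combination: Z_total = R + C = 200 - j0.4348 Ω = 200∠-0.1° Ω.
Step 4 — Power factor: PF = cos(φ) = Re(Z)/|Z| = 200/200 = 1.
Step 5 — Type: Im(Z) = -0.4348 ⇒ leading (phase φ = -0.1°).

PF = 1 (leading, φ = -0.1°)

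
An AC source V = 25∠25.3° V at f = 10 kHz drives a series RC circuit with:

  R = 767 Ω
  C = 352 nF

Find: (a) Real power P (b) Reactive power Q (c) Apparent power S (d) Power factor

Step 1 — Angular frequency: ω = 2π·f = 2π·1e+04 = 6.283e+04 rad/s.
Step 2 — Component impedances:
  R: Z = R = 767 Ω
  C: Z = 1/(jωC) = -j/(ω·C) = 0 - j45.21 Ω
Step 3 — Series combination: Z_total = R + C = 767 - j45.21 Ω = 768.3∠-3.4° Ω.
Step 4 — Source phasor: V = 25∠25.3° V = 22.6 + j10.68 V.
Step 5 — Current: I = V / Z = 0.02855 + j0.01561 A = 0.03254∠28.7° A.
Step 6 — Complex power: S = V·I* = 0.812 - j0.04787 VA.
Step 7 — Real power: P = Re(S) = 0.812 W.
Step 8 — Reactive power: Q = Im(S) = -0.04787 VAR.
Step 9 — Apparent power: |S| = 0.8135 VA.
Step 10 — Power factor: PF = P/|S| = 0.9983 (leading).

(a) P = 0.812 W  (b) Q = -0.04787 VAR  (c) S = 0.8135 VA  (d) PF = 0.9983 (leading)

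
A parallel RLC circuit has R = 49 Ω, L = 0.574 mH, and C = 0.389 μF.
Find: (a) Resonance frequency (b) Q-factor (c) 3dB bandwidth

Step 1 — Resonance: ω₀ = 1/√(LC) = 1/√(0.000574·3.89e-07) = 6.692e+04 rad/s.
Step 2 — f₀ = ω₀/(2π) = 1.065e+04 Hz.
Step 3 — Parallel Q: Q = R/(ω₀L) = 49/(6.692e+04·0.000574) = 1.276.
Step 4 — Bandwidth: Δω = ω₀/Q = 5.246e+04 rad/s; BW = Δω/(2π) = 8350 Hz.

(a) f₀ = 1.065e+04 Hz  (b) Q = 1.276  (c) BW = 8350 Hz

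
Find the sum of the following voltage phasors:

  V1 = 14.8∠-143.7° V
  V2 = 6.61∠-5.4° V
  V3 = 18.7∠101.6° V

Step 1 — Convert each phasor to rectangular form:
  V1 = 14.8·(cos(-143.7°) + j·sin(-143.7°)) = -11.93 - j8.762 V
  V2 = 6.61·(cos(-5.4°) + j·sin(-5.4°)) = 6.581 - j0.6221 V
  V3 = 18.7·(cos(101.6°) + j·sin(101.6°)) = -3.76 + j18.32 V
Step 2 — Sum components: V_total = -9.107 + j8.934 V.
Step 3 — Convert to polar: |V_total| = 12.76 V, ∠V_total = 135.5°.

V_total = 12.76∠135.5° V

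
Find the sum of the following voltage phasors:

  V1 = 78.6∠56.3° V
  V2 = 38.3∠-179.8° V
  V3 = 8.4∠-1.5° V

Step 1 — Convert each phasor to rectangular form:
  V1 = 78.6·(cos(56.3°) + j·sin(56.3°)) = 43.61 + j65.39 V
  V2 = 38.3·(cos(-179.8°) + j·sin(-179.8°)) = -38.3 - j0.1337 V
  V3 = 8.4·(cos(-1.5°) + j·sin(-1.5°)) = 8.397 - j0.2199 V
Step 2 — Sum components: V_total = 13.71 + j65.04 V.
Step 3 — Convert to polar: |V_total| = 66.47 V, ∠V_total = 78.1°.

V_total = 66.47∠78.1° V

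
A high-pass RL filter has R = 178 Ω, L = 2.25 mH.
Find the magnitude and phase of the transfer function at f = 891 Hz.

Step 1 — Angular frequency: ω = 2π·891 = 5598 rad/s.
Step 2 — Transfer function: H(jω) = jωL/(R + jωL).
Step 3 — Numerator jωL = j·12.6; denominator R + jωL = 178 + j12.6.
Step 4 — H = 0.004983 + j0.07041.
Step 5 — Magnitude: |H| = 0.07059 (-23.0 dB); phase: φ = 86.0°.

|H| = 0.07059 (-23.0 dB), φ = 86.0°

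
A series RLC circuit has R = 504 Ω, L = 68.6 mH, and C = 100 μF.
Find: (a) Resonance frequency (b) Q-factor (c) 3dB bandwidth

Step 1 — Resonance: ω₀ = 1/√(LC) = 1/√(0.0686·0.0001) = 381.8 rad/s.
Step 2 — f₀ = ω₀/(2π) = 60.77 Hz.
Step 3 — Series Q: Q = ω₀L/R = 381.8·0.0686/504 = 0.05197.
Step 4 — Bandwidth: Δω = ω₀/Q = 7347 rad/s; BW = Δω/(2π) = 1169 Hz.

(a) f₀ = 60.77 Hz  (b) Q = 0.05197  (c) BW = 1169 Hz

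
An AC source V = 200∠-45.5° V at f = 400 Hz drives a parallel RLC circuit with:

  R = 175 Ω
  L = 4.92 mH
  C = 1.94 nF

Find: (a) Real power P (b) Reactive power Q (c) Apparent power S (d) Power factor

Step 1 — Angular frequency: ω = 2π·f = 2π·400 = 2513 rad/s.
Step 2 — Component impedances:
  R: Z = R = 175 Ω
  L: Z = jωL = j·2513·0.00492 = 0 + j12.37 Ω
  C: Z = 1/(jωC) = -j/(ω·C) = 0 - j2.051e+05 Ω
Step 3 — Parallel combination: 1/Z_total = 1/R + 1/L + 1/C; Z_total = 0.8695 + j12.3 Ω = 12.34∠86.0° Ω.
Step 4 — Source phasor: V = 200∠-45.5° V = 140.2 - j142.7 V.
Step 5 — Current: I = V / Z = -10.73 - j12.15 A = 16.21∠-131.5° A.
Step 6 — Complex power: S = V·I* = 228.6 + j3235 VA.
Step 7 — Real power: P = Re(S) = 228.6 W.
Step 8 — Reactive power: Q = Im(S) = 3235 VAR.
Step 9 — Apparent power: |S| = 3243 VA.
Step 10 — Power factor: PF = P/|S| = 0.07049 (lagging).

(a) P = 228.6 W  (b) Q = 3235 VAR  (c) S = 3243 VA  (d) PF = 0.07049 (lagging)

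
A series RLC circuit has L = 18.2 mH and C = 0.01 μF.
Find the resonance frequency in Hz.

Step 1 — Resonance condition Im(Z)=0 gives ω₀ = 1/√(LC).
Step 2 — ω₀ = 1/√(0.0182·1e-08) = 7.412e+04 rad/s.
Step 3 — f₀ = ω₀/(2π) = 1.18e+04 Hz.

f₀ = 1.18e+04 Hz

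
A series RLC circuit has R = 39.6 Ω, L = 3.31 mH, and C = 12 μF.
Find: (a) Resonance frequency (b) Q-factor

Step 1 — Resonance condition Im(Z)=0 gives ω₀ = 1/√(LC).
Step 2 — ω₀ = 1/√(0.00331·1.2e-05) = 5018 rad/s.
Step 3 — f₀ = ω₀/(2π) = 798.6 Hz.
Step 4 — Series Q: Q = ω₀L/R = 5018·0.00331/39.6 = 0.4194.

(a) f₀ = 798.6 Hz  (b) Q = 0.4194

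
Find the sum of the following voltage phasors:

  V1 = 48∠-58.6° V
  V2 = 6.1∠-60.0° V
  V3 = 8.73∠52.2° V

Step 1 — Convert each phasor to rectangular form:
  V1 = 48·(cos(-58.6°) + j·sin(-58.6°)) = 25.01 - j40.97 V
  V2 = 6.1·(cos(-60.0°) + j·sin(-60.0°)) = 3.05 - j5.283 V
  V3 = 8.73·(cos(52.2°) + j·sin(52.2°)) = 5.351 + j6.898 V
Step 2 — Sum components: V_total = 33.41 - j39.36 V.
Step 3 — Convert to polar: |V_total| = 51.62 V, ∠V_total = -49.7°.

V_total = 51.62∠-49.7° V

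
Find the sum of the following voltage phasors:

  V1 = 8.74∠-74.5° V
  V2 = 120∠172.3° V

Step 1 — Convert each phasor to rectangular form:
  V1 = 8.74·(cos(-74.5°) + j·sin(-74.5°)) = 2.336 - j8.422 V
  V2 = 120·(cos(172.3°) + j·sin(172.3°)) = -118.9 + j16.08 V
Step 2 — Sum components: V_total = -116.6 + j7.656 V.
Step 3 — Convert to polar: |V_total| = 116.8 V, ∠V_total = 176.2°.

V_total = 116.8∠176.2° V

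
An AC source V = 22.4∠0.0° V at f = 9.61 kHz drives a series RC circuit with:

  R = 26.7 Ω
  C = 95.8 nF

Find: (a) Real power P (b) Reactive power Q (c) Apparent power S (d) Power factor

Step 1 — Angular frequency: ω = 2π·f = 2π·9610 = 6.038e+04 rad/s.
Step 2 — Component impedances:
  R: Z = R = 26.7 Ω
  C: Z = 1/(jωC) = -j/(ω·C) = 0 - j172.9 Ω
Step 3 — Series combination: Z_total = R + C = 26.7 - j172.9 Ω = 174.9∠-81.2° Ω.
Step 4 — Source phasor: V = 22.4∠0.0° V = 22.4 V.
Step 5 — Current: I = V / Z = 0.01955 + j0.1266 A = 0.1281∠81.2° A.
Step 6 — Complex power: S = V·I* = 0.4378 - j2.835 VA.
Step 7 — Real power: P = Re(S) = 0.4378 W.
Step 8 — Reactive power: Q = Im(S) = -2.835 VAR.
Step 9 — Apparent power: |S| = 2.868 VA.
Step 10 — Power factor: PF = P/|S| = 0.1526 (leading).

(a) P = 0.4378 W  (b) Q = -2.835 VAR  (c) S = 2.868 VA  (d) PF = 0.1526 (leading)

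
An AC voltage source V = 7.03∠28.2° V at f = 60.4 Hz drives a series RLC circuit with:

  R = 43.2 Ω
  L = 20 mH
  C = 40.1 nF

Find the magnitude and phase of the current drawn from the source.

Step 1 — Angular frequency: ω = 2π·f = 2π·60.4 = 379.5 rad/s.
Step 2 — Component impedances:
  R: Z = R = 43.2 Ω
  L: Z = jωL = j·379.5·0.02 = 0 + j7.59 Ω
  C: Z = 1/(jωC) = -j/(ω·C) = 0 - j6.571e+04 Ω
Step 3 — Series combination: Z_total = R + L + C = 43.2 - j6.57e+04 Ω = 6.57e+04∠-90.0° Ω.
Step 4 — Source phasor: V = 7.03∠28.2° V = 6.196 + j3.322 V.
Step 5 — Ohm's law: I = V / Z_total = (6.196 + j3.322) / (43.2 - j6.57e+04) = -5.05e-05 + j9.433e-05 A.
Step 6 — Convert to polar: |I| = 0.000107 A, ∠I = 118.2°.

I = 0.000107∠118.2° A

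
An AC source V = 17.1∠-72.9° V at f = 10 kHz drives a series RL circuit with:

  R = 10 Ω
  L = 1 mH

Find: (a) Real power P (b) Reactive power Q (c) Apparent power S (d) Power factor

Step 1 — Angular frequency: ω = 2π·f = 2π·1e+04 = 6.283e+04 rad/s.
Step 2 — Component impedances:
  R: Z = R = 10 Ω
  L: Z = jωL = j·6.283e+04·0.001 = 0 + j62.83 Ω
Step 3 — Series combination: Z_total = R + L = 10 + j62.83 Ω = 63.62∠81.0° Ω.
Step 4 — Source phasor: V = 17.1∠-72.9° V = 5.028 - j16.34 V.
Step 5 — Current: I = V / Z = -0.2413 - j0.1184 A = 0.2688∠-153.9° A.
Step 6 — Complex power: S = V·I* = 0.7224 + j4.539 VA.
Step 7 — Real power: P = Re(S) = 0.7224 W.
Step 8 — Reactive power: Q = Im(S) = 4.539 VAR.
Step 9 — Apparent power: |S| = 4.596 VA.
Step 10 — Power factor: PF = P/|S| = 0.1572 (lagging).

(a) P = 0.7224 W  (b) Q = 4.539 VAR  (c) S = 4.596 VA  (d) PF = 0.1572 (lagging)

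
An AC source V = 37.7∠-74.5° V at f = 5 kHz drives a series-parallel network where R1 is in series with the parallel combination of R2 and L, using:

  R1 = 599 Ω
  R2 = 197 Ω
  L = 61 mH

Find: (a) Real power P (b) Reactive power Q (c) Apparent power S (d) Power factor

Step 1 — Angular frequency: ω = 2π·f = 2π·5000 = 3.142e+04 rad/s.
Step 2 — Component impedances:
  R1: Z = R = 599 Ω
  R2: Z = R = 197 Ω
  L: Z = jωL = j·3.142e+04·0.061 = 0 + j1916 Ω
Step 3 — Parallel branch: R2 || L = 1/(1/R2 + 1/L) = 194.9 + j20.04 Ω.
Step 4 — Series with R1: Z_total = R1 + (R2 || L) = 793.9 + j20.04 Ω = 794.2∠1.4° Ω.
Step 5 — Source phasor: V = 37.7∠-74.5° V = 10.07 - j36.33 V.
Step 6 — Current: I = V / Z = 0.01153 - j0.04605 A = 0.04747∠-75.9° A.
Step 7 — Complex power: S = V·I* = 1.789 + j0.04516 VA.
Step 8 — Real power: P = Re(S) = 1.789 W.
Step 9 — Reactive power: Q = Im(S) = 0.04516 VAR.
Step 10 — Apparent power: |S| = 1.79 VA.
Step 11 — Power factor: PF = P/|S| = 0.9997 (lagging).

(a) P = 1.789 W  (b) Q = 0.04516 VAR  (c) S = 1.79 VA  (d) PF = 0.9997 (lagging)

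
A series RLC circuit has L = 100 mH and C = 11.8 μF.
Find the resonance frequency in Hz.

Step 1 — Resonance condition Im(Z)=0 gives ω₀ = 1/√(LC).
Step 2 — ω₀ = 1/√(0.1·1.18e-05) = 920.6 rad/s.
Step 3 — f₀ = ω₀/(2π) = 146.5 Hz.

f₀ = 146.5 Hz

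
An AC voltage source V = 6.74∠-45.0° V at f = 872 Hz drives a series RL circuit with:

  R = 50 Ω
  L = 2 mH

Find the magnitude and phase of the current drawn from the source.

Step 1 — Angular frequency: ω = 2π·f = 2π·872 = 5479 rad/s.
Step 2 — Component impedances:
  R: Z = R = 50 Ω
  L: Z = jωL = j·5479·0.002 = 0 + j10.96 Ω
Step 3 — Series combination: Z_total = R + L = 50 + j10.96 Ω = 51.19∠12.4° Ω.
Step 4 — Source phasor: V = 6.74∠-45.0° V = 4.766 - j4.766 V.
Step 5 — Ohm's law: I = V / Z_total = (4.766 - j4.766) / (50 + j10.96) = 0.07102 - j0.1109 A.
Step 6 — Convert to polar: |I| = 0.1317 A, ∠I = -57.4°.

I = 0.1317∠-57.4° A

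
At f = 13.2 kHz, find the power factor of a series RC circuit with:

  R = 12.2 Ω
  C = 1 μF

Step 1 — Angular frequency: ω = 2π·f = 2π·1.32e+04 = 8.294e+04 rad/s.
Step 2 — Component impedances:
  R: Z = R = 12.2 Ω
  C: Z = 1/(jωC) = -j/(ω·C) = 0 - j12.06 Ω
Step 3 — Series combination: Z_total = R + C = 12.2 - j12.06 Ω = 17.15∠-44.7° Ω.
Step 4 — Power factor: PF = cos(φ) = Re(Z)/|Z| = 12.2/17.1527 = 0.7113.
Step 5 — Type: Im(Z) = -12.06 ⇒ leading (phase φ = -44.7°).

PF = 0.7113 (leading, φ = -44.7°)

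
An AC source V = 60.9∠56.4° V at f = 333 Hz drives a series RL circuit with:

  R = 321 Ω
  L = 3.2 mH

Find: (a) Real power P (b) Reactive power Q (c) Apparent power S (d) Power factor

Step 1 — Angular frequency: ω = 2π·f = 2π·333 = 2092 rad/s.
Step 2 — Component impedances:
  R: Z = R = 321 Ω
  L: Z = jωL = j·2092·0.0032 = 0 + j6.695 Ω
Step 3 — Series combination: Z_total = R + L = 321 + j6.695 Ω = 321.1∠1.2° Ω.
Step 4 — Source phasor: V = 60.9∠56.4° V = 33.7 + j50.72 V.
Step 5 — Current: I = V / Z = 0.1082 + j0.1558 A = 0.1897∠55.2° A.
Step 6 — Complex power: S = V·I* = 11.55 + j0.2409 VA.
Step 7 — Real power: P = Re(S) = 11.55 W.
Step 8 — Reactive power: Q = Im(S) = 0.2409 VAR.
Step 9 — Apparent power: |S| = 11.55 VA.
Step 10 — Power factor: PF = P/|S| = 0.9998 (lagging).

(a) P = 11.55 W  (b) Q = 0.2409 VAR  (c) S = 11.55 VA  (d) PF = 0.9998 (lagging)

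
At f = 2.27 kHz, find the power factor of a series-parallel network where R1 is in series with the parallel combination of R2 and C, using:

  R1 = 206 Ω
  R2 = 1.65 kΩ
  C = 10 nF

Step 1 — Angular frequency: ω = 2π·f = 2π·2270 = 1.426e+04 rad/s.
Step 2 — Component impedances:
  R1: Z = R = 206 Ω
  R2: Z = R = 1650 Ω
  C: Z = 1/(jωC) = -j/(ω·C) = 0 - j7011 Ω
Step 3 — Parallel branch: R2 || C = 1/(1/R2 + 1/C) = 1563 - j367.9 Ω.
Step 4 — Series with R1: Z_total = R1 + (R2 || C) = 1769 - j367.9 Ω = 1807∠-11.7° Ω.
Step 5 — Power factor: PF = cos(φ) = Re(Z)/|Z| = 1769.41/1807.26 = 0.9791.
Step 6 — Type: Im(Z) = -367.9 ⇒ leading (phase φ = -11.7°).

PF = 0.9791 (leading, φ = -11.7°)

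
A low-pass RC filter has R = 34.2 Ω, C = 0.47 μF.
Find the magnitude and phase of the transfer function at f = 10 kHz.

Step 1 — Angular frequency: ω = 2π·1e+04 = 6.283e+04 rad/s.
Step 2 — Transfer function: H(jω) = 1/(1 + jωRC).
Step 3 — Denominator: 1 + jωRC = 1 + j·6.283e+04·34.2·4.7e-07 = 1 + j1.01.
Step 4 — H = 0.495 - j0.5.
Step 5 — Magnitude: |H| = 0.7036 (-3.1 dB); phase: φ = -45.3°.

|H| = 0.7036 (-3.1 dB), φ = -45.3°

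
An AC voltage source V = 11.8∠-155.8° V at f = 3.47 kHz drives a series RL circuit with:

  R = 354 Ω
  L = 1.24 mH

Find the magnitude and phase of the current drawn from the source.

Step 1 — Angular frequency: ω = 2π·f = 2π·3470 = 2.18e+04 rad/s.
Step 2 — Component impedances:
  R: Z = R = 354 Ω
  L: Z = jωL = j·2.18e+04·0.00124 = 0 + j27.04 Ω
Step 3 — Series combination: Z_total = R + L = 354 + j27.04 Ω = 355∠4.4° Ω.
Step 4 — Source phasor: V = 11.8∠-155.8° V = -10.76 - j4.837 V.
Step 5 — Ohm's law: I = V / Z_total = (-10.76 - j4.837) / (354 + j27.04) = -0.03127 - j0.01128 A.
Step 6 — Convert to polar: |I| = 0.03324 A, ∠I = -160.2°.

I = 0.03324∠-160.2° A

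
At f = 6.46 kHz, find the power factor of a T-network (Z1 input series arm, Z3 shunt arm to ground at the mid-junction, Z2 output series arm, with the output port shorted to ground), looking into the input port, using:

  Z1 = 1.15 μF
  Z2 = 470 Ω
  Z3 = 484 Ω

Step 1 — Angular frequency: ω = 2π·f = 2π·6460 = 4.059e+04 rad/s.
Step 2 — Component impedances:
  Z1: Z = 1/(jωC) = -j/(ω·C) = 0 - j21.42 Ω
  Z2: Z = R = 470 Ω
  Z3: Z = R = 484 Ω
Step 3 — With the output port shorted to ground, the output series arm Z2 runs from the junction to ground; the shunt arm Z3 also runs from the junction to ground. They appear in parallel: Z3 || Z2 = 238.4 Ω.
Step 4 — Series with input arm Z1: Z_in = Z1 + (Z3 || Z2) = 238.4 - j21.42 Ω = 239.4∠-5.1° Ω.
Step 5 — Power factor: PF = cos(φ) = Re(Z)/|Z| = 238.45/239.41 = 0.996.
Step 6 — Type: Im(Z) = -21.42 ⇒ leading (phase φ = -5.1°).

PF = 0.996 (leading, φ = -5.1°)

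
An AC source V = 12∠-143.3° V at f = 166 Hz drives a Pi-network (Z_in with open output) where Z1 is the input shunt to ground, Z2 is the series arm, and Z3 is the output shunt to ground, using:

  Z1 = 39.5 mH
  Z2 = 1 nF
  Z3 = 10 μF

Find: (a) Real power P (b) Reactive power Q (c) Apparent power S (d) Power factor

Step 1 — Angular frequency: ω = 2π·f = 2π·166 = 1043 rad/s.
Step 2 — Component impedances:
  Z1: Z = jωL = j·1043·0.0395 = 0 + j41.2 Ω
  Z2: Z = 1/(jωC) = -j/(ω·C) = 0 - j9.588e+05 Ω
  Z3: Z = 1/(jωC) = -j/(ω·C) = 0 - j95.88 Ω
Step 3 — With open output, the series arm Z2 and the output shunt Z3 appear in series to ground: Z2 + Z3 = 0 - j9.589e+05 Ω.
Step 4 — Parallel with input shunt Z1: Z_in = Z1 || (Z2 + Z3) = 0 + j41.2 Ω = 41.2∠90.0° Ω.
Step 5 — Source phasor: V = 12∠-143.3° V = -9.621 - j7.172 V.
Step 6 — Current: I = V / Z = -0.1741 + j0.2335 A = 0.2913∠126.7° A.
Step 7 — Complex power: S = V·I* = 0 + j3.495 VA.
Step 8 — Real power: P = Re(S) = 0 W.
Step 9 — Reactive power: Q = Im(S) = 3.495 VAR.
Step 10 — Apparent power: |S| = 3.495 VA.
Step 11 — Power factor: PF = P/|S| = 0 (lagging).

(a) P = 0 W  (b) Q = 3.495 VAR  (c) S = 3.495 VA  (d) PF = 0 (lagging)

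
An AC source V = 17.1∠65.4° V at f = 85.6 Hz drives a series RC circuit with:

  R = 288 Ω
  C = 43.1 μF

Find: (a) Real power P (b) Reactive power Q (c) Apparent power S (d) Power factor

Step 1 — Angular frequency: ω = 2π·f = 2π·85.6 = 537.8 rad/s.
Step 2 — Component impedances:
  R: Z = R = 288 Ω
  C: Z = 1/(jωC) = -j/(ω·C) = 0 - j43.14 Ω
Step 3 — Series combination: Z_total = R + C = 288 - j43.14 Ω = 291.2∠-8.5° Ω.
Step 4 — Source phasor: V = 17.1∠65.4° V = 7.118 + j15.55 V.
Step 5 — Current: I = V / Z = 0.01627 + j0.05642 A = 0.05872∠73.9° A.
Step 6 — Complex power: S = V·I* = 0.993 - j0.1487 VA.
Step 7 — Real power: P = Re(S) = 0.993 W.
Step 8 — Reactive power: Q = Im(S) = -0.1487 VAR.
Step 9 — Apparent power: |S| = 1.004 VA.
Step 10 — Power factor: PF = P/|S| = 0.989 (leading).

(a) P = 0.993 W  (b) Q = -0.1487 VAR  (c) S = 1.004 VA  (d) PF = 0.989 (leading)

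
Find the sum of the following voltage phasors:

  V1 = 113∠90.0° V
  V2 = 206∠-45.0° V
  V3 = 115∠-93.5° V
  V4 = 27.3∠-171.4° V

Step 1 — Convert each phasor to rectangular form:
  V1 = 113·(cos(90.0°) + j·sin(90.0°)) = 0 + j113 V
  V2 = 206·(cos(-45.0°) + j·sin(-45.0°)) = 145.7 - j145.7 V
  V3 = 115·(cos(-93.5°) + j·sin(-93.5°)) = -7.021 - j114.8 V
  V4 = 27.3·(cos(-171.4°) + j·sin(-171.4°)) = -26.99 - j4.082 V
Step 2 — Sum components: V_total = 111.7 - j151.5 V.
Step 3 — Convert to polar: |V_total| = 188.2 V, ∠V_total = -53.6°.

V_total = 188.2∠-53.6° V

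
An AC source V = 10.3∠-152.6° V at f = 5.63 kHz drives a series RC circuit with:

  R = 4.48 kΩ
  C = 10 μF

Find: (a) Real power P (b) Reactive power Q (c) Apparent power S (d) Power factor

Step 1 — Angular frequency: ω = 2π·f = 2π·5630 = 3.537e+04 rad/s.
Step 2 — Component impedances:
  R: Z = R = 4480 Ω
  C: Z = 1/(jωC) = -j/(ω·C) = 0 - j2.827 Ω
Step 3 — Series combination: Z_total = R + C = 4480 - j2.827 Ω = 4480∠-0.0° Ω.
Step 4 — Source phasor: V = 10.3∠-152.6° V = -9.144 - j4.74 V.
Step 5 — Current: I = V / Z = -0.002041 - j0.001059 A = 0.002299∠-152.6° A.
Step 6 — Complex power: S = V·I* = 0.02368 - j1.494e-05 VA.
Step 7 — Real power: P = Re(S) = 0.02368 W.
Step 8 — Reactive power: Q = Im(S) = -1.494e-05 VAR.
Step 9 — Apparent power: |S| = 0.02368 VA.
Step 10 — Power factor: PF = P/|S| = 1 (leading).

(a) P = 0.02368 W  (b) Q = -1.494e-05 VAR  (c) S = 0.02368 VA  (d) PF = 1 (leading)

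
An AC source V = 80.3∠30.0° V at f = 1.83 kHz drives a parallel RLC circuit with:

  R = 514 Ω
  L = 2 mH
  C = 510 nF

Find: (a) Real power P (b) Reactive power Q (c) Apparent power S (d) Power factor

Step 1 — Angular frequency: ω = 2π·f = 2π·1830 = 1.15e+04 rad/s.
Step 2 — Component impedances:
  R: Z = R = 514 Ω
  L: Z = jωL = j·1.15e+04·0.002 = 0 + j23 Ω
  C: Z = 1/(jωC) = -j/(ω·C) = 0 - j170.5 Ω
Step 3 — Parallel combination: 1/Z_total = 1/R + 1/L + 1/C; Z_total = 1.371 + j26.51 Ω = 26.55∠87.0° Ω.
Step 4 — Source phasor: V = 80.3∠30.0° V = 69.54 + j40.15 V.
Step 5 — Current: I = V / Z = 1.646 - j2.538 A = 3.025∠-57.0° A.
Step 6 — Complex power: S = V·I* = 12.54 + j242.6 VA.
Step 7 — Real power: P = Re(S) = 12.54 W.
Step 8 — Reactive power: Q = Im(S) = 242.6 VAR.
Step 9 — Apparent power: |S| = 242.9 VA.
Step 10 — Power factor: PF = P/|S| = 0.05164 (lagging).

(a) P = 12.54 W  (b) Q = 242.6 VAR  (c) S = 242.9 VA  (d) PF = 0.05164 (lagging)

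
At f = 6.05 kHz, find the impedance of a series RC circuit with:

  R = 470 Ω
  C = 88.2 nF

Step 1 — Angular frequency: ω = 2π·f = 2π·6050 = 3.801e+04 rad/s.
Step 2 — Component impedances:
  R: Z = R = 470 Ω
  C: Z = 1/(jωC) = -j/(ω·C) = 0 - j298.3 Ω
Step 3 — Series combination: Z_total = R + C = 470 - j298.3 Ω = 556.7∠-32.4° Ω.

Z = 470 - j298.3 Ω = 556.7∠-32.4° Ω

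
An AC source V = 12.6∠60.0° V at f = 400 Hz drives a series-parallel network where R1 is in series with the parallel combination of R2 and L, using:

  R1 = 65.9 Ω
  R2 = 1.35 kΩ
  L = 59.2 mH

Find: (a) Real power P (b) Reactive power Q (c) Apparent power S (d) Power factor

Step 1 — Angular frequency: ω = 2π·f = 2π·400 = 2513 rad/s.
Step 2 — Component impedances:
  R1: Z = R = 65.9 Ω
  R2: Z = R = 1350 Ω
  L: Z = jωL = j·2513·0.0592 = 0 + j148.8 Ω
Step 3 — Parallel branch: R2 || L = 1/(1/R2 + 1/L) = 16.2 + j147 Ω.
Step 4 — Series with R1: Z_total = R1 + (R2 || L) = 82.1 + j147 Ω = 168.4∠60.8° Ω.
Step 5 — Source phasor: V = 12.6∠60.0° V = 6.3 + j10.91 V.
Step 6 — Current: I = V / Z = 0.07483 - j0.001066 A = 0.07483∠-0.8° A.
Step 7 — Complex power: S = V·I* = 0.4598 + j0.8232 VA.
Step 8 — Real power: P = Re(S) = 0.4598 W.
Step 9 — Reactive power: Q = Im(S) = 0.8232 VAR.
Step 10 — Apparent power: |S| = 0.9429 VA.
Step 11 — Power factor: PF = P/|S| = 0.4876 (lagging).

(a) P = 0.4598 W  (b) Q = 0.8232 VAR  (c) S = 0.9429 VA  (d) PF = 0.4876 (lagging)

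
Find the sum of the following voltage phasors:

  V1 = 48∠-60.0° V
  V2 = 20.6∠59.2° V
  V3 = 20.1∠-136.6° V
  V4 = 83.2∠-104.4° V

Step 1 — Convert each phasor to rectangular form:
  V1 = 48·(cos(-60.0°) + j·sin(-60.0°)) = 24 - j41.57 V
  V2 = 20.6·(cos(59.2°) + j·sin(59.2°)) = 10.55 + j17.69 V
  V3 = 20.1·(cos(-136.6°) + j·sin(-136.6°)) = -14.6 - j13.81 V
  V4 = 83.2·(cos(-104.4°) + j·sin(-104.4°)) = -20.69 - j80.59 V
Step 2 — Sum components: V_total = -0.7471 - j118.3 V.
Step 3 — Convert to polar: |V_total| = 118.3 V, ∠V_total = -90.4°.

V_total = 118.3∠-90.4° V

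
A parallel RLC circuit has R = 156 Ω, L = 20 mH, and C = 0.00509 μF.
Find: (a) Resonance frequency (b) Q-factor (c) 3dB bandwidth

Step 1 — Resonance: ω₀ = 1/√(LC) = 1/√(0.02·5.09e-09) = 9.911e+04 rad/s.
Step 2 — f₀ = ω₀/(2π) = 1.577e+04 Hz.
Step 3 — Parallel Q: Q = R/(ω₀L) = 156/(9.911e+04·0.02) = 0.0787.
Step 4 — Bandwidth: Δω = ω₀/Q = 1.259e+06 rad/s; BW = Δω/(2π) = 2.004e+05 Hz.

(a) f₀ = 1.577e+04 Hz  (b) Q = 0.0787  (c) BW = 2.004e+05 Hz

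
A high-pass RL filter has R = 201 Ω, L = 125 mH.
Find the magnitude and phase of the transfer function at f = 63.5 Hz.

Step 1 — Angular frequency: ω = 2π·63.5 = 399 rad/s.
Step 2 — Transfer function: H(jω) = jωL/(R + jωL).
Step 3 — Numerator jωL = j·49.87; denominator R + jωL = 201 + j49.87.
Step 4 — H = 0.05799 + j0.2337.
Step 5 — Magnitude: |H| = 0.2408 (-12.4 dB); phase: φ = 76.1°.

|H| = 0.2408 (-12.4 dB), φ = 76.1°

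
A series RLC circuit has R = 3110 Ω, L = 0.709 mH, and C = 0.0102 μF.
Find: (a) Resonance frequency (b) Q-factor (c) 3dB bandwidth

Step 1 — Resonance: ω₀ = 1/√(LC) = 1/√(0.000709·1.02e-08) = 3.719e+05 rad/s.
Step 2 — f₀ = ω₀/(2π) = 5.918e+04 Hz.
Step 3 — Series Q: Q = ω₀L/R = 3.719e+05·0.000709/3110 = 0.08477.
Step 4 — Bandwidth: Δω = ω₀/Q = 4.386e+06 rad/s; BW = Δω/(2π) = 6.981e+05 Hz.

(a) f₀ = 5.918e+04 Hz  (b) Q = 0.08477  (c) BW = 6.981e+05 Hz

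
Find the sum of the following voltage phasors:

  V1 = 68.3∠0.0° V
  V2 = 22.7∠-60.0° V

Step 1 — Convert each phasor to rectangular form:
  V1 = 68.3·(cos(0.0°) + j·sin(0.0°)) = 68.3 V
  V2 = 22.7·(cos(-60.0°) + j·sin(-60.0°)) = 11.35 - j19.66 V
Step 2 — Sum components: V_total = 79.65 - j19.66 V.
Step 3 — Convert to polar: |V_total| = 82.04 V, ∠V_total = -13.9°.

V_total = 82.04∠-13.9° V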